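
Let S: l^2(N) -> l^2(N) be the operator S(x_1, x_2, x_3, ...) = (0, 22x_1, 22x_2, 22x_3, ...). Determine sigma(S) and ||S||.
sigma(S) = closed disk {z in C : |z| ≤ 22}; ||S|| = 22

Note S = 22·U where U is the unit right shift (U x)_k = x_{k-1} (with x_0 := 0); so ||S|| = 22||U|| and sigma(S) = 22·sigma(U). ||S x||^2 = sum_{k≥1} |22x_k|^2 = 484||x||^2, so ||S|| = 22 and sigma(S) ⊂ {|z| ≤ 22}. For any |lambda| < 22, the equation (S - lambda I) x = 0 forces x_1 = 0, then 22x_k = lambda x_{k+1} ⇒ x = 0, so S has no eigenvalues. But (S - lambda I) is not surjective for |lambda| < 22: solving (S - lambda I) x = e_1 would require x_n proportional to (lambda/22)^(-n), which is not in l^2. So every |lambda| < 22 lies in the residual spectrum. The boundary |lambda| = 22 is in the approximate point spectrum (the spectrum is closed). Hence sigma(S) is the closed disk of radius 22.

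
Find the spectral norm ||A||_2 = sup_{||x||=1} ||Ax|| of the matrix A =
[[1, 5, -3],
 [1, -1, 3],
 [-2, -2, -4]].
||A||_2 ≈ 6.4992 (= sqrt(largest eigenvalue of A^T A))

||A||_2 = sigma_max(A) = sqrt(lambda_max(A^T A)). Form the symmetric matrix M = A^T A =
[[6, 8, 8],
 [8, 30, -10],
 [8, -10, 34]].
Its characteristic polynomial (trace, sum of principal 2x2 minors, determinant of M give the coefficients) is
  p(λ) = det(λ I - M) = λ^3 - 70λ^2 + 1176λ - 144.
No integer candidate from the rational root theorem (±divisors of 144) is a root, so the roots are irrational. The cubic discriminant is Δ = 286308864 > 0, so there are three distinct real roots. p(0) = -144 and p(1) = 963 have opposite signs, so a root lies in (0, 1); Newton's method refines it to λ ≈ 0.1234. p(27) = 261 and p(28) = -144 have opposite signs, so a root lies in (27, 28); Newton's method refines it to λ ≈ 27.6372. p(42) = -144 and p(43) = 501 have opposite signs, so a root lies in (42, 43); Newton's method refines it to λ ≈ 42.2394. Check (Vieta): the three roots sum to 70, matching tr M = 70.
So the eigenvalues of A^T A are ≈ 0.1234, 27.6372, 42.2394 (all ≥ 0, as they must be for A^T A). The largest is λ_max ≈ 42.2394, hence ||A||_2 = sqrt(λ_max) ≈ 6.4992.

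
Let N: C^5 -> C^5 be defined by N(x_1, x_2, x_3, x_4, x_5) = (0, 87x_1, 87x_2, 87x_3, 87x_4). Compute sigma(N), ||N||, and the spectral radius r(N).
sigma(N) = {0}; ||N|| = 87; r(N) = 0. (N is nilpotent with N^5 = 0.)

On C^5, N is a strictly lower-triangular matrix with 87 on the subdiagonal and zeros elsewhere, so its characteristic polynomial is lambda^5 and every eigenvalue is 0: sigma(N) = {0}. For the operator norm, N e_i = 87e_{i+1} for i = 1, ..., 4 and N e_5 = 0, so the singular values of N are 87 (with multiplicity 4) and 0; hence ||N|| = 87. The spectral radius r(N) = max|lambda| = 0. Note ||N|| > r(N) — characteristic of non-normal nilpotent operators. Indeed N^5 = 0.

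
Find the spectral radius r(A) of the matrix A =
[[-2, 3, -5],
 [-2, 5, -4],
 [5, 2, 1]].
r(A) ≈ 5.3008

The eigenvalues of A are the roots of its characteristic polynomial. With M = A (coefficients from the trace, the sum of principal 2x2 minors, and det A):
  p(λ) = det(λ I - M) = λ^3 - 4λ^2 + 32λ - 65.
No integer candidate from the rational root theorem (±divisors of 65) is a root, so the roots are irrational. The cubic discriminant is Δ = -95643 < 0, so there is one real root and a complex-conjugate pair. p(2) = -9 and p(3) = 22 have opposite signs, so a root lies in (2, 3); Newton's method refines it to λ ≈ 2.3133. Dividing out (λ - (2.3133)) leaves approximately λ^2 - 1.6867λ + 28.0982. For λ^2 - 1.6867λ + 28.0982 the discriminant is -109.5478. It is negative, so the remaining roots are the complex-conjugate pair λ ≈ 0.8433 ± 5.2333i. Their product equals the constant term, so |λ|^2 ≈ 28.0982 and |λ| ≈ 5.3008.
Thus the eigenvalues (to 4 decimals) are 2.3133 (modulus 2.3133); 0.8433 ± 5.2333i (modulus 5.3008). The spectral radius is the largest modulus: r(A) ≈ 5.3008. (Cross-check: r(A) ≤ ||A||_2 ≈ 9.0676; equality holds whenever A is normal, though it can also hold for some non-normal A.)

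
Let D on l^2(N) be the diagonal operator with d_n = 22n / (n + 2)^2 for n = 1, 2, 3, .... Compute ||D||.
||D|| = 11/4 (attained at n = 2)

For D diagonal, ||D|| = sup_n |d_n|. Treat f(x) = 22x / (x + 2)^2 for real x > 0. By the quotient rule, f'(x) = 22(2 - x)/(x + 2)^3, which is positive for x < 2 and negative for x > 2. So f has a unique maximum at x = 2, and since 2 is a positive integer, the supremum over n ≥ 1 is attained at n = 2: d_2 = 22·2/(2 + 2)^2 = 22·2/16 = 11/4. Hence ||D|| = 11/4.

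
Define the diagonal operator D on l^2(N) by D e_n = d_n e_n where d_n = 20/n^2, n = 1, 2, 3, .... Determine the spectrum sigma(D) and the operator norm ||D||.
sigma(D) = {20/n^2 : n ≥ 1} ∪ {0}; ||D|| = 20

A bounded diagonal operator on l^2 with diagonal entries d_n has spectrum equal to the closure of {d_n : n ≥ 1}: every d_n is an eigenvalue (with eigenvector e_n), so {d_n} ⊂ sigma(D); the spectrum is closed, so its closure is too; and for lambda not in the closure, (D - lambda I) has bounded inverse (the diagonal entries 1/(d_n - lambda) are bounded). For our sequence d_n = 20/n^2, n = 1, 2, 3, ...:
  - {d_n} = {20/n^2 : n ≥ 1}; the only limit point is 0
  - closure = {20/n^2 : n ≥ 1} ∪ {0}
For the norm: a diagonal operator has ||D|| = sup_n |d_n|. Here d_n = 20/n^2 is positive and decreasing, so sup_n |d_n| = d_1 = 20. So ||D|| = 20.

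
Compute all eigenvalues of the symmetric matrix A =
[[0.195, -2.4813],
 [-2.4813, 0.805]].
sigma(A) ≈ {-2, 3}

A is real symmetric, so its spectrum consists of real eigenvalues. Expanding the characteristic polynomial of the displayed matrix gives
  det(λ I - A) = p(λ) = λ^2 + (-1)λ + (-6).
Solving p(λ) = 0 yields eigenvalues ≈ -2, 3. (A is shown rounded to 4 decimals, so these recover the underlying integer eigenvalues to within that precision.)
Verification: the trace of A = 1 equals the sum of eigenvalues 1, and det(A) ≈ -5.9999 matches the eigenvalue product -6.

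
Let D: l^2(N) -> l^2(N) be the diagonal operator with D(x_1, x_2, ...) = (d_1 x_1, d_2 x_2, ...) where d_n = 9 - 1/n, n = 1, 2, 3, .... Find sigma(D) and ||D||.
sigma(D) = {9 - 1/n : n ≥ 1} ∪ {9}; ||D|| = 9

A bounded diagonal operator on l^2 with diagonal entries d_n has spectrum equal to the closure of {d_n : n ≥ 1}: every d_n is an eigenvalue (with eigenvector e_n), so {d_n} ⊂ sigma(D); the spectrum is closed, so its closure is too; and for lambda not in the closure, (D - lambda I) has bounded inverse (the diagonal entries 1/(d_n - lambda) are bounded). For our sequence d_n = 9 - 1/n, n = 1, 2, 3, ...:
  - {d_n} = {9 - 1/n : n ≥ 1}; the only limit point is 9
  - closure = {9 - 1/n : n ≥ 1} ∪ {9}
For the norm: a diagonal operator has ||D|| = sup_n |d_n|. Here d_n = 9 - 1/n increases monotonically from d_1 = 8 toward 9, with all terms in [8, 9); so sup_n |d_n| = 9 (the supremum is the limit, not attained). So ||D|| = 9.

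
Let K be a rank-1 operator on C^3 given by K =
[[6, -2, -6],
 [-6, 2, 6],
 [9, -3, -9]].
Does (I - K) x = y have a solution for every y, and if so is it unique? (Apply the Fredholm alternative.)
(I - K) is invertible (det(I - K) = 2 ≠ 0), so for every y in C^3 the equation (I - K) x = y has a unique solution.

K has rank 1, so it is an outer product K = u v^T: every row of K is a multiple of one row vector. Reading off the entries, u = (-2, 2, -3) and v = (-3, 1, 3) (row i of K equals u_i·v^T). A rank-one matrix u v^T satisfies K u = u (v·u) and kills the (2)-dimensional subspace v^⊥, so its characteristic polynomial is lambda^2 (lambda - v·u) with v·u = tr K = -1. Hence the eigenvalues of I - K are 1 (multiplicity 2) and 1 - (-1) = 2, so det(I - K) = 2. (Direct check: I - K =
[[-5, 2, 6],
 [6, -1, -6],
 [-9, 3, 10]]
has determinant 2.) The finite-dimensional Fredholm alternative says: either (I - K) is invertible, or ker(I - K) ≠ {0} and then range(I - K) = ker((I - K)^*)^⊥, with dim ker(I - K) = dim ker((I - K)^*). Since det(I - K) ≠ 0, 1 is not an eigenvalue of K and ker(I - K) = {0}, so we are in the first case: for every y there is a unique x = (I - K)^(-1) y. Explicitly, by the Sherman–Morrison formula, (I - u v^T)^(-1) = I + u v^T/(1 - v·u), i.e. (I - K)^(-1) = I + K/(2).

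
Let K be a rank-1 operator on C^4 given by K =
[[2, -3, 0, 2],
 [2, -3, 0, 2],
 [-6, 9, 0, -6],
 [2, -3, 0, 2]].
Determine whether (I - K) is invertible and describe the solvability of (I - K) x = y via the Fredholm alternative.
(I - K) is singular (det(I - K) = 0, i.e. 1 ∈ sigma(K)). (I - K) x = y is solvable iff y ⊥ ker((I - K)^*) = span{(2, -3, 0, 2)}, i.e. iff 2y_1 - 3y_2 + 2y_4 = 0. When solvable, the solutions are x = y + c·(1, 1, -3, 1), c arbitrary (ker(I - K) = span{(1, 1, -3, 1)}, dimension 1).

K has rank 1, so it is an outer product K = u v^T: every row of K is a multiple of one row vector. Reading off the entries, u = (1, 1, -3, 1) and v = (2, -3, 0, 2) (row i of K equals u_i·v^T). A rank-one matrix u v^T satisfies K u = u (v·u) and kills the (3)-dimensional subspace v^⊥, so its characteristic polynomial is lambda^3 (lambda - v·u) with v·u = tr K = 1. Hence the eigenvalues of I - K are 1 (multiplicity 3) and 1 - (1) = 0, so det(I - K) = 0. (Direct check: I - K =
[[-1, 3, 0, -2],
 [-2, 4, 0, -2],
 [6, -9, 1, 6],
 [-2, 3, 0, -1]]
has determinant 0.) So 1 is an eigenvalue of K and (I - K) is not invertible. The finite-dimensional Fredholm alternative says: either (I - K) is invertible, or ker(I - K) ≠ {0} and then range(I - K) = ker((I - K)^*)^⊥, with dim ker(I - K) = dim ker((I - K)^*). We are in the second case, so we need both kernels. Kernel of I - K: (I - K) u = u - u (v·u) = u - u = 0, so ker(I - K) = span{u} = span{(1, 1, -3, 1)} (it is exactly 1-dimensional because rank(I - K) = 3). Kernel of the adjoint: K is real, so (I - K)^* = I - K^T = I - v u^T, and (I - v u^T) v = v - v (u·v) = 0; hence ker((I - K)^*) = span{v} = span{(2, -3, 0, 2)}. Therefore (I - K) x = y is solvable iff <y, v> = 0, i.e. iff 2y_1 - 3y_2 + 2y_4 = 0. When this holds, K y = u (v·y) = 0, so (I - K) y = y and x = y is a particular solution; the full solution set is the line x = y + c·u = y + c·(1, 1, -3, 1), c ∈ C.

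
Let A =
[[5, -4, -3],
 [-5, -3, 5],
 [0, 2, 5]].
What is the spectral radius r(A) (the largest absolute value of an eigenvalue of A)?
r(A) ≈ 8.4037

The eigenvalues of A are the roots of its characteristic polynomial. With M = A (coefficients from the trace, the sum of principal 2x2 minors, and det A):
  p(λ) = det(λ I - M) = λ^3 - 7λ^2 - 35λ + 195.
No integer candidate from the rational root theorem (±divisors of 195) is a root, so the roots are irrational. The cubic discriminant is Δ = 332340 > 0, so there are three distinct real roots. p(-6) = -63 and p(-5) = 70 have opposite signs, so a root lies in (-6, -5); Newton's method refines it to λ ≈ -5.5698. p(4) = 7 and p(5) = -30 have opposite signs, so a root lies in (4, 5); Newton's method refines it to λ ≈ 4.1661. p(8) = -21 and p(9) = 42 have opposite signs, so a root lies in (8, 9); Newton's method refines it to λ ≈ 8.4037. Check (Vieta): the three roots sum to 7, matching tr M = 7.
Thus the eigenvalues (to 4 decimals) are -5.5698 (modulus 5.5698); 4.1661 (modulus 4.1661); 8.4037 (modulus 8.4037). The spectral radius is the largest modulus: r(A) ≈ 8.4037. (Cross-check: r(A) ≤ ||A||_2 ≈ 9.7901; equality holds whenever A is normal, though it can also hold for some non-normal A.)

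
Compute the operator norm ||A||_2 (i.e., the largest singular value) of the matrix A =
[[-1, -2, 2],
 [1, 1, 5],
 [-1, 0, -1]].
||A||_2 ≈ 5.5371 (= sqrt(largest eigenvalue of A^T A))

||A||_2 = sigma_max(A) = sqrt(lambda_max(A^T A)). Form the symmetric matrix M = A^T A =
[[3, 3, 4],
 [3, 5, 1],
 [4, 1, 30]].
Its characteristic polynomial (trace, sum of principal 2x2 minors, determinant of M give the coefficients) is
  p(λ) = det(λ I - M) = λ^3 - 38λ^2 + 229λ - 121.
No integer candidate from the rational root theorem (±divisors of 121) is a root, so the roots are irrational. The cubic discriminant is Δ = 19688449 > 0, so there are three distinct real roots. p(0) = -121 and p(1) = 71 have opposite signs, so a root lies in (0, 1); Newton's method refines it to λ ≈ 0.5841. p(6) = 101 and p(7) = -37 have opposite signs, so a root lies in (6, 7); Newton's method refines it to λ ≈ 6.7563. p(30) = -451 and p(31) = 251 have opposite signs, so a root lies in (30, 31); Newton's method refines it to λ ≈ 30.6596. Check (Vieta): the three roots sum to 38, matching tr M = 38.
So the eigenvalues of A^T A are ≈ 0.5841, 6.7563, 30.6596 (all ≥ 0, as they must be for A^T A). The largest is λ_max ≈ 30.6596, hence ||A||_2 = sqrt(λ_max) ≈ 5.5371.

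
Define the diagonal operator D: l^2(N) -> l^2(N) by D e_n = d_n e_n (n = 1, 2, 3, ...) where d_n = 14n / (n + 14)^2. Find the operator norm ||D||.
||D|| = 1/4 (attained at n = 14)

For D diagonal, ||D|| = sup_n |d_n|. Treat f(x) = 14x / (x + 14)^2 for real x > 0. By the quotient rule, f'(x) = 14(14 - x)/(x + 14)^3, which is positive for x < 14 and negative for x > 14. So f has a unique maximum at x = 14, and since 14 is a positive integer, the supremum over n ≥ 1 is attained at n = 14: d_14 = 14·14/(14 + 14)^2 = 14·14/784 = 1/4. Hence ||D|| = 1/4.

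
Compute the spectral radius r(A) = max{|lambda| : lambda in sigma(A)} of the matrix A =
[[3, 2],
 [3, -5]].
r(A) = (2 + sqrt(88))/2 ≈ 5.6904

The eigenvalues of A are the roots of its characteristic polynomial. With M = A (coefficients from the trace and determinant):
  p(λ) = det(λ I - M) = λ^2 + 2λ - 21.
For λ^2 + 2λ - 21 the discriminant is 88. It is nonnegative but not a perfect square, so the roots are real and irrational: λ = (-2 ± sqrt(88))/2 ≈ 3.6904, -5.6904.
Thus the eigenvalues (to 4 decimals) are 3.6904 (modulus 3.6904); -5.6904 (modulus 5.6904). The spectral radius is the largest modulus: r(A) = (2 + sqrt(88))/2 ≈ 5.6904. (Cross-check: r(A) ≤ ||A||_2 ≈ 5.835; equality holds whenever A is normal, though it can also hold for some non-normal A.)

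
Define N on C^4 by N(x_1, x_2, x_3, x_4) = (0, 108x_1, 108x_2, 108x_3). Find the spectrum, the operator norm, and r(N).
sigma(N) = {0}; ||N|| = 108; r(N) = 0. (N is nilpotent with N^4 = 0.)

On C^4, N is a strictly lower-triangular matrix with 108 on the subdiagonal and zeros elsewhere, so its characteristic polynomial is lambda^4 and every eigenvalue is 0: sigma(N) = {0}. For the operator norm, N e_i = 108e_{i+1} for i = 1, ..., 3 and N e_4 = 0, so the singular values of N are 108 (with multiplicity 3) and 0; hence ||N|| = 108. The spectral radius r(N) = max|lambda| = 0. Note ||N|| > r(N) — characteristic of non-normal nilpotent operators. Indeed N^4 = 0.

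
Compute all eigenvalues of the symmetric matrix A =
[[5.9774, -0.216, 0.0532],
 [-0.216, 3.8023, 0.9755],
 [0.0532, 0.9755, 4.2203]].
sigma(A) ≈ {3, 5, 6}

A is real symmetric, so its spectrum consists of real eigenvalues. Expanding the characteristic polynomial of the displayed matrix gives
  det(λ I - A) = p(λ) = λ^3 + (-14)λ^2 + (63)λ + (-90).
Solving p(λ) = 0 yields eigenvalues ≈ 3, 5, 6. (A is shown rounded to 4 decimals, so these recover the underlying integer eigenvalues to within that precision.)
Verification: the trace of A = 14 equals the sum of eigenvalues 14, and det(A) ≈ 90.0002 matches the eigenvalue product 90.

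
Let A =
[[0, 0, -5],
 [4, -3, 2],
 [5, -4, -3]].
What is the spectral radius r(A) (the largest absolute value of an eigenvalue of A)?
r(A) ≈ 6.5357

The eigenvalues of A are the roots of its characteristic polynomial. With M = A (coefficients from the trace, the sum of principal 2x2 minors, and det A):
  p(λ) = det(λ I - M) = λ^3 + 6λ^2 + 42λ - 5.
No integer candidate from the rational root theorem (±divisors of 5) is a root, so the roots are irrational. The cubic discriminant is Δ = -251883 < 0, so there is one real root and a complex-conjugate pair. p(0) = -5 and p(1) = 44 have opposite signs, so a root lies in (0, 1); Newton's method refines it to λ ≈ 0.1171. Dividing out (λ - (0.1171)) leaves approximately λ^2 + 6.1171λ + 42.716. For λ^2 + 6.1171λ + 42.716 the discriminant is -133.4457. It is negative, so the remaining roots are the complex-conjugate pair λ ≈ -3.0585 ± 5.7759i. Their product equals the constant term, so |λ|^2 ≈ 42.716 and |λ| ≈ 6.5357.
Thus the eigenvalues (to 4 decimals) are 0.1171 (modulus 0.1171); -3.0585 ± 5.7759i (modulus 6.5357). The spectral radius is the largest modulus: r(A) ≈ 6.5357. (Cross-check: r(A) ≤ ||A||_2 ≈ 8.2912; equality holds whenever A is normal, though it can also hold for some non-normal A.)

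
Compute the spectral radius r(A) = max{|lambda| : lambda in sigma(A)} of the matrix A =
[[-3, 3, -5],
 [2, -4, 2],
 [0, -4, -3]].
r(A) ≈ 5.8671

The eigenvalues of A are the roots of its characteristic polynomial. With M = A (coefficients from the trace, the sum of principal 2x2 minors, and det A):
  p(λ) = det(λ I - M) = λ^3 + 10λ^2 + 35λ + 2.
No integer candidate from the rational root theorem (±divisors of 2) is a root, so the roots are irrational. The cubic discriminant is Δ = -44508 < 0, so there is one real root and a complex-conjugate pair. p(-1) = -24 and p(0) = 2 have opposite signs, so a root lies in (-1, 0); Newton's method refines it to λ ≈ -0.0581. Dividing out (λ - (-0.0581)) leaves approximately λ^2 + 9.9419λ + 34.4224. For λ^2 + 9.9419λ + 34.4224 the discriminant is -38.8481. It is negative, so the remaining roots are the complex-conjugate pair λ ≈ -4.9709 ± 3.1164i. Their product equals the constant term, so |λ|^2 ≈ 34.4224 and |λ| ≈ 5.8671.
Thus the eigenvalues (to 4 decimals) are -0.0581 (modulus 0.0581); -4.9709 ± 3.1164i (modulus 5.8671). The spectral radius is the largest modulus: r(A) ≈ 5.8671. (Cross-check: r(A) ≤ ||A||_2 ≈ 7.9612; equality holds whenever A is normal, though it can also hold for some non-normal A.)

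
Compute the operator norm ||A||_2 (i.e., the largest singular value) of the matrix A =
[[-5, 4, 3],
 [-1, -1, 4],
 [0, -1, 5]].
||A||_2 ≈ 7.9913 (= sqrt(largest eigenvalue of A^T A))

||A||_2 = sigma_max(A) = sqrt(lambda_max(A^T A)). Form the symmetric matrix M = A^T A =
[[26, -19, -19],
 [-19, 18, 3],
 [-19, 3, 50]].
Its characteristic polynomial (trace, sum of principal 2x2 minors, determinant of M give the coefficients) is
  p(λ) = det(λ I - M) = λ^3 - 94λ^2 + 1937λ - 784.
No integer candidate from the rational root theorem (±divisors of 784) is a root, so the roots are irrational. The cubic discriminant is Δ = 4030319872 > 0, so there are three distinct real roots. p(0) = -784 and p(1) = 1060 have opposite signs, so a root lies in (0, 1); Newton's method refines it to λ ≈ 0.413. p(29) = 724 and p(30) = -274 have opposite signs, so a root lies in (29, 30); Newton's method refines it to λ ≈ 29.7265. p(63) = -1792 and p(64) = 304 have opposite signs, so a root lies in (63, 64); Newton's method refines it to λ ≈ 63.8605. Check (Vieta): the three roots sum to 94, matching tr M = 94.
So the eigenvalues of A^T A are ≈ 0.413, 29.7265, 63.8605 (all ≥ 0, as they must be for A^T A). The largest is λ_max ≈ 63.8605, hence ||A||_2 = sqrt(λ_max) ≈ 7.9913.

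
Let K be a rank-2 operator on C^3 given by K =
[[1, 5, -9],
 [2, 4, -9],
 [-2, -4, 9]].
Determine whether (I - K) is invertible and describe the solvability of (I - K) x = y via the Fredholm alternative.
(I - K) is invertible (det(I - K) = -28 ≠ 0), so for every y in C^3 the equation (I - K) x = y has a unique solution.

K has rank 2 and factors as K = U V^T = u1 v1^T + u2 v2^T with u1 = (3, 3, -3), v1 = (0, 2, -3), u2 = (1, 2, -2), v2 = (1, -1, 0) (multiplying out reproduces the displayed K). The nonzero eigenvalues of U V^T coincide with those of the 2 x 2 matrix G = V^T U = [[v1·u1, v1·u2], [v2·u1, v2·u2]] = [[15, 10], [0, -1]], and by the Sylvester determinant identity det(I_3 - U V^T) = det(I_2 - V^T U) = det([[-14, -10], [0, 2]]) = (-14)(2) - (-10)(0) = -28. (Direct check: I - K =
[[0, -5, 9],
 [-2, -3, 9],
 [2, 4, -8]]
has determinant -28.) The finite-dimensional Fredholm alternative says: either (I - K) is invertible, or ker(I - K) ≠ {0} and then range(I - K) = ker((I - K)^*)^⊥, with dim ker(I - K) = dim ker((I - K)^*). Since det(I - K) ≠ 0, 1 is not an eigenvalue of K and ker(I - K) = {0}, so we are in the first case: for every y there is a unique x = (I - K)^(-1) y. (Explicitly, by the Woodbury identity, (I - U V^T)^(-1) = I + U (I_2 - G)^(-1) V^T.)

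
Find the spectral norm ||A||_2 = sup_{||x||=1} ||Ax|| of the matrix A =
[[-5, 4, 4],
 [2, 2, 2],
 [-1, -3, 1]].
||A||_2 ≈ 7.6217 (= sqrt(largest eigenvalue of A^T A))

||A||_2 = sigma_max(A) = sqrt(lambda_max(A^T A)). Form the symmetric matrix M = A^T A =
[[30, -13, -17],
 [-13, 29, 17],
 [-17, 17, 21]].
Its characteristic polynomial (trace, sum of principal 2x2 minors, determinant of M give the coefficients) is
  p(λ) = det(λ I - M) = λ^3 - 80λ^2 + 1362λ - 5184.
No integer candidate from the rational root theorem (±divisors of 5184) is a root, so the roots are irrational. The cubic discriminant is Δ = 590851296 > 0, so there are three distinct real roots. p(5) = -249 and p(6) = 324 have opposite signs, so a root lies in (5, 6); Newton's method refines it to λ ≈ 5.4078. p(16) = 224 and p(17) = -237 have opposite signs, so a root lies in (16, 17); Newton's method refines it to λ ≈ 16.5024. p(58) = -196 and p(59) = 2073 have opposite signs, so a root lies in (58, 59); Newton's method refines it to λ ≈ 58.0898. Check (Vieta): the three roots sum to 80, matching tr M = 80.
So the eigenvalues of A^T A are ≈ 5.4078, 16.5024, 58.0898 (all ≥ 0, as they must be for A^T A). The largest is λ_max ≈ 58.0898, hence ||A||_2 = sqrt(λ_max) ≈ 7.6217.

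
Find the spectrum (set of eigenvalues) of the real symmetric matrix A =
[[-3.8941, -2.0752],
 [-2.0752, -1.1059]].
sigma(A) ≈ {-5, 0}

A is real symmetric, so its spectrum consists of real eigenvalues. Expanding the characteristic polynomial of the displayed matrix gives
  det(λ I - A) = p(λ) = λ^2 + (5)λ + (0).
Solving p(λ) = 0 yields eigenvalues ≈ -5, 0. (A is shown rounded to 4 decimals, so these recover the underlying integer eigenvalues to within that precision.)
Verification: the trace of A = -5 equals the sum of eigenvalues -5, and det(A) ≈ 0.0000 matches the eigenvalue product 0.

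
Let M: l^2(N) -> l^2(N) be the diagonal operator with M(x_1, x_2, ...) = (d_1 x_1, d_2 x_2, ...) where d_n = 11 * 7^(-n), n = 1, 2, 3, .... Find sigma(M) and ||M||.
sigma(M) = {11 * 7^(-n) : n ≥ 1} ∪ {0}; ||M|| = 11/7

A bounded diagonal operator on l^2 with diagonal entries d_n has spectrum equal to the closure of {d_n : n ≥ 1}: every d_n is an eigenvalue (with eigenvector e_n), so {d_n} ⊂ sigma(M); the spectrum is closed, so its closure is too; and for lambda not in the closure, (M - lambda I) has bounded inverse (the diagonal entries 1/(d_n - lambda) are bounded). For our sequence d_n = 11 * 7^(-n), n = 1, 2, 3, ...:
  - {d_n} = {11 * 7^(-n) : n ≥ 1}; the only limit point is 0
  - closure = {11 * 7^(-n) : n ≥ 1} ∪ {0}
For the norm: a diagonal operator has ||M|| = sup_n |d_n|. Here d_n = 11 * 7^(-n) is positive and decreasing, so sup_n |d_n| = d_1 = 11/7. So ||M|| = 11/7.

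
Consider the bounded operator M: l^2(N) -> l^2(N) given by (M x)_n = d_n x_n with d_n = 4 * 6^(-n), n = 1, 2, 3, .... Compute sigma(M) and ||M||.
sigma(M) = {4 * 6^(-n) : n ≥ 1} ∪ {0}; ||M|| = 2/3

A bounded diagonal operator on l^2 with diagonal entries d_n has spectrum equal to the closure of {d_n : n ≥ 1}: every d_n is an eigenvalue (with eigenvector e_n), so {d_n} ⊂ sigma(M); the spectrum is closed, so its closure is too; and for lambda not in the closure, (M - lambda I) has bounded inverse (the diagonal entries 1/(d_n - lambda) are bounded). For our sequence d_n = 4 * 6^(-n), n = 1, 2, 3, ...:
  - {d_n} = {4 * 6^(-n) : n ≥ 1}; the only limit point is 0
  - closure = {4 * 6^(-n) : n ≥ 1} ∪ {0}
For the norm: a diagonal operator has ||M|| = sup_n |d_n|. Here d_n = 4 * 6^(-n) is positive and decreasing, so sup_n |d_n| = d_1 = 4/6 = 2/3. So ||M|| = 2/3.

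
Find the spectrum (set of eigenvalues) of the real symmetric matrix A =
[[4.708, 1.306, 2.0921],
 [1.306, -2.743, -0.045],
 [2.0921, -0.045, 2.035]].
sigma(A) ≈ {-3, 1, 6}

A is real symmetric, so its spectrum consists of real eigenvalues. Expanding the characteristic polynomial of the displayed matrix gives
  det(λ I - A) = p(λ) = λ^3 + (-4)λ^2 + (-15)λ + (18).
Solving p(λ) = 0 yields eigenvalues ≈ -3, 1, 6. (A is shown rounded to 4 decimals, so these recover the underlying integer eigenvalues to within that precision.)
Verification: the trace of A = 4 equals the sum of eigenvalues 4, and det(A) ≈ -18.0007 matches the eigenvalue product -18.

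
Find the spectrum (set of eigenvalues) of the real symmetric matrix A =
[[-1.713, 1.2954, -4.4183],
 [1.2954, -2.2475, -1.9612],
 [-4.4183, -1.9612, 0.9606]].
sigma(A) ≈ {-5, -3, 5}

A is real symmetric, so its spectrum consists of real eigenvalues. Expanding the characteristic polynomial of the displayed matrix gives
  det(λ I - A) = p(λ) = λ^3 + (3)λ^2 + (-25)λ + (-75).
Solving p(λ) = 0 yields eigenvalues ≈ -5, -3, 5. (A is shown rounded to 4 decimals, so these recover the underlying integer eigenvalues to within that precision.)
Verification: the trace of A = -3 equals the sum of eigenvalues -3, and det(A) ≈ 74.9991 matches the eigenvalue product 75.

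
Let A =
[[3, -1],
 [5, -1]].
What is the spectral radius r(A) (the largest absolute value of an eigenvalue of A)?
r(A) = sqrt(2) ≈ 1.4142

The eigenvalues of A are the roots of its characteristic polynomial. With M = A (coefficients from the trace and determinant):
  p(λ) = det(λ I - M) = λ^2 - 2λ + 2.
For λ^2 - 2λ + 2 the discriminant is -4. It is negative, so the roots are the complex-conjugate pair λ = 1 ± (sqrt(4)/2) i ≈ 1 ± 1i. For a conjugate pair the product of the roots equals the constant term, so |λ|^2 = 2 and |λ| = sqrt(2) ≈ 1.4142.
Thus the eigenvalues (to 4 decimals) are 1 ± 1i (modulus 1.4142). The spectral radius is the largest modulus: r(A) = sqrt(2) ≈ 1.4142. (Cross-check: r(A) ≤ ||A||_2 ≈ 5.9907; equality holds whenever A is normal, though it can also hold for some non-normal A.)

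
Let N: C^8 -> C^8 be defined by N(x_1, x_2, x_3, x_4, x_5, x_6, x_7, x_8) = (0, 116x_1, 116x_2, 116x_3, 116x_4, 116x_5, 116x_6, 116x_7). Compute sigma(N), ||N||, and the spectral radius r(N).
sigma(N) = {0}; ||N|| = 116; r(N) = 0. (N is nilpotent with N^8 = 0.)

On C^8, N is a strictly lower-triangular matrix with 116 on the subdiagonal and zeros elsewhere, so its characteristic polynomial is lambda^8 and every eigenvalue is 0: sigma(N) = {0}. For the operator norm, N e_i = 116e_{i+1} for i = 1, ..., 7 and N e_8 = 0, so the singular values of N are 116 (with multiplicity 7) and 0; hence ||N|| = 116. The spectral radius r(N) = max|lambda| = 0. Note ||N|| > r(N) — characteristic of non-normal nilpotent operators. Indeed N^8 = 0.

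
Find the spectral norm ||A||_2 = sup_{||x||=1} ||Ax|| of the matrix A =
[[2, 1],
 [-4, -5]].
||A||_2 = sqrt((46 + sqrt(1972))/2) ≈ 6.7234 (= sqrt(largest eigenvalue of A^T A))

||A||_2 = sigma_max(A) = sqrt(lambda_max(A^T A)). Form the symmetric matrix M = A^T A =
[[20, 22],
 [22, 26]].
Its characteristic polynomial (trace, determinant of M give the coefficients) is
  p(λ) = det(λ I - M) = λ^2 - 46λ + 36.
For λ^2 - 46λ + 36 the discriminant is 1972. It is nonnegative but not a perfect square, so the roots are real and irrational: λ = (46 ± sqrt(1972))/2 ≈ 45.2036, 0.7964.
So the eigenvalues of A^T A are ≈ 0.7964, 45.2036 (all ≥ 0, as they must be for A^T A). The largest is λ_max = (46 + sqrt(1972))/2 ≈ 45.2036, hence ||A||_2 = sqrt(λ_max) = sqrt((46 + sqrt(1972))/2) ≈ 6.7234.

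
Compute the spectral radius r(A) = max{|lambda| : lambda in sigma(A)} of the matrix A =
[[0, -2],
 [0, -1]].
r(A) = 1

The eigenvalues of A are the roots of its characteristic polynomial. With M = A (coefficients from the trace and determinant):
  p(λ) = det(λ I - M) = λ^2 + λ.
For λ^2 + λ the discriminant is 1. It is a perfect square (1^2), so the roots are rational: λ = (-1 ± 1)/2 = 0, -1.
Thus the eigenvalues (to 4 decimals) are 0 (modulus 0); -1 (modulus 1). The spectral radius is the largest modulus: r(A) = 1. (Cross-check: r(A) ≤ ||A||_2 ≈ 2.2361; equality holds whenever A is normal, though it can also hold for some non-normal A.)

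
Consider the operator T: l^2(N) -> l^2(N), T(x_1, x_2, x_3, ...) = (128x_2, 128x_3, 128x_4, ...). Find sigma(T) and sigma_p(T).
sigma(T) = closed disk {z in C : |z| ≤ 128}; sigma_p(T) = open disk {z in C : |z| < 128}

Note T = 128·V where V is the unit left shift (V x)_k = x_{k+1}; so sigma(T) = 128·sigma(V) and ||T|| = 128||V||. ||T x||^2 = 16384sum_{k≥2} |x_k|^2 ≤ 16384||x||^2, with equality on {x : x_1 = 0}, so ||T|| = 128. For any lambda with |lambda| < 128, set r = lambda/128 (|r| < 1); the vector x = (1, r, r^2, ...) is in l^2 and satisfies T x = 128(r, r^2, ...) = lambda x, so lambda is an eigenvalue. On the boundary |lambda| = 128 the geometric series diverges, so no l^2 eigenvector exists, but these lambda lie in the approximate point spectrum. Hence sigma(T) is the closed disk of radius 128 and sigma_p(T) is the open disk.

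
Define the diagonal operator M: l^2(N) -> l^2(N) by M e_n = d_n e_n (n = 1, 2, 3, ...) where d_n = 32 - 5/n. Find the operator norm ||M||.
||M|| = 32

For a diagonal operator on l^2 with entries d_n, ||M|| = sup_n |d_n|. Here d_1 = 27, d_2 = 59/2, ..., and d_n = 32 - 5/n increases monotonically toward 32. All terms lie in [27, 32), so |d_n| = d_n and the supremum is the limit 32, which is not attained by any individual d_n. Hence ||M|| = 32.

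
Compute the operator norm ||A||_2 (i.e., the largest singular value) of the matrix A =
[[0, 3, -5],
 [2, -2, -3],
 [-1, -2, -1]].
||A||_2 ≈ 6.1576 (= sqrt(largest eigenvalue of A^T A))

||A||_2 = sigma_max(A) = sqrt(lambda_max(A^T A)). Form the symmetric matrix M = A^T A =
[[5, -2, -5],
 [-2, 17, -7],
 [-5, -7, 35]].
Its characteristic polynomial (trace, sum of principal 2x2 minors, determinant of M give the coefficients) is
  p(λ) = det(λ I - M) = λ^3 - 57λ^2 + 777λ - 2025.
No integer candidate from the rational root theorem (±divisors of 2025) is a root, so the roots are irrational. The cubic discriminant is Δ = 88679664 > 0, so there are three distinct real roots. p(3) = -180 and p(4) = 235 have opposite signs, so a root lies in (3, 4); Newton's method refines it to λ ≈ 3.4066. p(15) = 180 and p(16) = -89 have opposite signs, so a root lies in (15, 16); Newton's method refines it to λ ≈ 15.6775. p(37) = -656 and p(38) = 65 have opposite signs, so a root lies in (37, 38); Newton's method refines it to λ ≈ 37.9158. Check (Vieta): the three roots sum to 57, matching tr M = 57.
So the eigenvalues of A^T A are ≈ 3.4066, 15.6775, 37.9158 (all ≥ 0, as they must be for A^T A). The largest is λ_max ≈ 37.9158, hence ||A||_2 = sqrt(λ_max) ≈ 6.1576.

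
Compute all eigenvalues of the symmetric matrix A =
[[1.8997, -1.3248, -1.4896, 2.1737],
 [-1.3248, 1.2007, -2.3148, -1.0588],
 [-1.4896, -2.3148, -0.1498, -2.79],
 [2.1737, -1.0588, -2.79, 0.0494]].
sigma(A) ≈ {-4, -1, 3, 5}

A is real symmetric, so its spectrum consists of real eigenvalues. Expanding the characteristic polynomial of the displayed matrix gives
  det(λ I - A) = p(λ) = λ^4 + (-3)λ^3 + (-21)λ^2 + (43)λ + (60).
Solving p(λ) = 0 yields eigenvalues ≈ -4, -1, 3, 5. (A is shown rounded to 4 decimals, so these recover the underlying integer eigenvalues to within that precision.)
Verification: the trace of A = 3 equals the sum of eigenvalues 3, and det(A) ≈ 59.9998 matches the eigenvalue product 60.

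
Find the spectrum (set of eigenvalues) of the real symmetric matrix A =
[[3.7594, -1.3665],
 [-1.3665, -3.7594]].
sigma(A) ≈ {-4, 4}

A is real symmetric, so its spectrum consists of real eigenvalues. Expanding the characteristic polynomial of the displayed matrix gives
  det(λ I - A) = p(λ) = λ^2 + (0)λ + (-16).
Solving p(λ) = 0 yields eigenvalues ≈ -4, 4. (A is shown rounded to 4 decimals, so these recover the underlying integer eigenvalues to within that precision.)
Verification: the trace of A = 0 equals the sum of eigenvalues 0, and det(A) ≈ -16.0004 matches the eigenvalue product -16.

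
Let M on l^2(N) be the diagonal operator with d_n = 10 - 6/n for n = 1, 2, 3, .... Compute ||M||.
||M|| = 10

For a diagonal operator on l^2 with entries d_n, ||M|| = sup_n |d_n|. Here d_1 = 4, d_2 = 7, ..., and d_n = 10 - 6/n increases monotonically toward 10. All terms lie in [4, 10), so |d_n| = d_n and the supremum is the limit 10, which is not attained by any individual d_n. Hence ||M|| = 10.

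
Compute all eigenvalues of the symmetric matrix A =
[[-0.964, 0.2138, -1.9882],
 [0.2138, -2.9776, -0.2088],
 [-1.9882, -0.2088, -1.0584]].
sigma(A) ≈ {-3, 1} (-3 with multiplicity 2)

A is real symmetric, so its spectrum consists of real eigenvalues. Expanding the characteristic polynomial of the displayed matrix gives
  det(λ I - A) = p(λ) = λ^3 + (5)λ^2 + (3)λ + (-9).
Solving p(λ) = 0 yields eigenvalues ≈ -3, -3, 1. (A is shown rounded to 4 decimals, so these recover the underlying integer eigenvalues to within that precision.)
Verification: the trace of A = -5 equals the sum of eigenvalues -5, and det(A) ≈ 9.0002 matches the eigenvalue product 9.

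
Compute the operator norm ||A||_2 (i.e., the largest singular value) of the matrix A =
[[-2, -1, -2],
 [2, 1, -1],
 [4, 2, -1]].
||A||_2 = sqrt((36 + sqrt(596))/2) ≈ 5.496 (= sqrt(largest eigenvalue of A^T A))

||A||_2 = sigma_max(A) = sqrt(lambda_max(A^T A)). Form the symmetric matrix M = A^T A =
[[24, 12, -2],
 [12, 6, -1],
 [-2, -1, 6]].
Its characteristic polynomial (trace, sum of principal 2x2 minors, determinant of M give the coefficients) is
  p(λ) = det(λ I - M) = λ^3 - 36λ^2 + 175λ.
The constant term is 0, so λ = 0 is a root. Dividing out λ leaves p(λ) = λ(λ^2 - 36λ + 175). For λ^2 - 36λ + 175 the discriminant is 596. It is nonnegative but not a perfect square, so the roots are real and irrational: λ = (36 ± sqrt(596))/2 ≈ 30.2066, 5.7934.
So the eigenvalues of A^T A are ≈ 0, 5.7934, 30.2066 (all ≥ 0, as they must be for A^T A). The largest is λ_max = (36 + sqrt(596))/2 ≈ 30.2066, hence ||A||_2 = sqrt(λ_max) = sqrt((36 + sqrt(596))/2) ≈ 5.496.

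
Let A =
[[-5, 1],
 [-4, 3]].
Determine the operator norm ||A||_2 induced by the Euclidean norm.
||A||_2 = sqrt((51 + sqrt(2117))/2) ≈ 6.9646 (= sqrt(largest eigenvalue of A^T A))

||A||_2 = sigma_max(A) = sqrt(lambda_max(A^T A)). Form the symmetric matrix M = A^T A =
[[41, -17],
 [-17, 10]].
Its characteristic polynomial (trace, determinant of M give the coefficients) is
  p(λ) = det(λ I - M) = λ^2 - 51λ + 121.
For λ^2 - 51λ + 121 the discriminant is 2117. It is nonnegative but not a perfect square, so the roots are real and irrational: λ = (51 ± sqrt(2117))/2 ≈ 48.5054, 2.4946.
So the eigenvalues of A^T A are ≈ 2.4946, 48.5054 (all ≥ 0, as they must be for A^T A). The largest is λ_max = (51 + sqrt(2117))/2 ≈ 48.5054, hence ||A||_2 = sqrt(λ_max) = sqrt((51 + sqrt(2117))/2) ≈ 6.9646.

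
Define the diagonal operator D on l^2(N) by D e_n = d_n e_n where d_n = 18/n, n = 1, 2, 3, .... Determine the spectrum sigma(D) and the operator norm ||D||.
sigma(D) = {18/n : n ≥ 1} ∪ {0}; ||D|| = 18

A bounded diagonal operator on l^2 with diagonal entries d_n has spectrum equal to the closure of {d_n : n ≥ 1}: every d_n is an eigenvalue (with eigenvector e_n), so {d_n} ⊂ sigma(D); the spectrum is closed, so its closure is too; and for lambda not in the closure, (D - lambda I) has bounded inverse (the diagonal entries 1/(d_n - lambda) are bounded). For our sequence d_n = 18/n, n = 1, 2, 3, ...:
  - {d_n} = {18/n : n ≥ 1}; the only limit point is 0
  - closure = {18/n : n ≥ 1} ∪ {0}
For the norm: a diagonal operator has ||D|| = sup_n |d_n|. Here d_n = 18/n is positive and decreasing, so sup_n |d_n| = d_1 = 18. So ||D|| = 18.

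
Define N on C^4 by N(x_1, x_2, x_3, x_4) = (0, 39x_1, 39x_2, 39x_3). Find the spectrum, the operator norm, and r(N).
sigma(N) = {0}; ||N|| = 39; r(N) = 0. (N is nilpotent with N^4 = 0.)

On C^4, N is a strictly lower-triangular matrix with 39 on the subdiagonal and zeros elsewhere, so its characteristic polynomial is lambda^4 and every eigenvalue is 0: sigma(N) = {0}. For the operator norm, N e_i = 39e_{i+1} for i = 1, ..., 3 and N e_4 = 0, so the singular values of N are 39 (with multiplicity 3) and 0; hence ||N|| = 39. The spectral radius r(N) = max|lambda| = 0. Note ||N|| > r(N) — characteristic of non-normal nilpotent operators. Indeed N^4 = 0.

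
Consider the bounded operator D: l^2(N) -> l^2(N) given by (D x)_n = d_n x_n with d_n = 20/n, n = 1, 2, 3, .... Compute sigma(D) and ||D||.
sigma(D) = {20/n : n ≥ 1} ∪ {0}; ||D|| = 20

A bounded diagonal operator on l^2 with diagonal entries d_n has spectrum equal to the closure of {d_n : n ≥ 1}: every d_n is an eigenvalue (with eigenvector e_n), so {d_n} ⊂ sigma(D); the spectrum is closed, so its closure is too; and for lambda not in the closure, (D - lambda I) has bounded inverse (the diagonal entries 1/(d_n - lambda) are bounded). For our sequence d_n = 20/n, n = 1, 2, 3, ...:
  - {d_n} = {20/n : n ≥ 1}; the only limit point is 0
  - closure = {20/n : n ≥ 1} ∪ {0}
For the norm: a diagonal operator has ||D|| = sup_n |d_n|. Here d_n = 20/n is positive and decreasing, so sup_n |d_n| = d_1 = 20. So ||D|| = 20.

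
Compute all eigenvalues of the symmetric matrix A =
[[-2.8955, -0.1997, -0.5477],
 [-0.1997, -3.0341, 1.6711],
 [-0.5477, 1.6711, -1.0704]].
sigma(A) ≈ {-4, -3, 0}

A is real symmetric, so its spectrum consists of real eigenvalues. Expanding the characteristic polynomial of the displayed matrix gives
  det(λ I - A) = p(λ) = λ^3 + (7)λ^2 + (12)λ + (0).
Solving p(λ) = 0 yields eigenvalues ≈ -4, -3, 0. (A is shown rounded to 4 decimals, so these recover the underlying integer eigenvalues to within that precision.)
Verification: the trace of A = -7 equals the sum of eigenvalues -7, and det(A) ≈ 0.0006 matches the eigenvalue product 0.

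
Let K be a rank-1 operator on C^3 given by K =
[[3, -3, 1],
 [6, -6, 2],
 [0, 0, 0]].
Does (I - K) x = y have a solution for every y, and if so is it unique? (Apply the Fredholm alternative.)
(I - K) is invertible (det(I - K) = 4 ≠ 0), so for every y in C^3 the equation (I - K) x = y has a unique solution.

K has rank 1, so it is an outer product K = u v^T: every row of K is a multiple of one row vector. Reading off the entries, u = (1, 2, 0) and v = (3, -3, 1) (row i of K equals u_i·v^T). A rank-one matrix u v^T satisfies K u = u (v·u) and kills the (2)-dimensional subspace v^⊥, so its characteristic polynomial is lambda^2 (lambda - v·u) with v·u = tr K = -3. Hence the eigenvalues of I - K are 1 (multiplicity 2) and 1 - (-3) = 4, so det(I - K) = 4. (Direct check: I - K =
[[-2, 3, -1],
 [-6, 7, -2],
 [0, 0, 1]]
has determinant 4.) The finite-dimensional Fredholm alternative says: either (I - K) is invertible, or ker(I - K) ≠ {0} and then range(I - K) = ker((I - K)^*)^⊥, with dim ker(I - K) = dim ker((I - K)^*). Since det(I - K) ≠ 0, 1 is not an eigenvalue of K and ker(I - K) = {0}, so we are in the first case: for every y there is a unique x = (I - K)^(-1) y. Explicitly, by the Sherman–Morrison formula, (I - u v^T)^(-1) = I + u v^T/(1 - v·u), i.e. (I - K)^(-1) = I + K/(4).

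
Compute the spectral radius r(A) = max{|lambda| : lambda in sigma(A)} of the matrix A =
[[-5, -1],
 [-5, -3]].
r(A) = (8 + sqrt(24))/2 ≈ 6.4495

The eigenvalues of A are the roots of its characteristic polynomial. With M = A (coefficients from the trace and determinant):
  p(λ) = det(λ I - M) = λ^2 + 8λ + 10.
For λ^2 + 8λ + 10 the discriminant is 24. It is nonnegative but not a perfect square, so the roots are real and irrational: λ = (-8 ± sqrt(24))/2 ≈ -1.5505, -6.4495.
Thus the eigenvalues (to 4 decimals) are -1.5505 (modulus 1.5505); -6.4495 (modulus 6.4495). The spectral radius is the largest modulus: r(A) = (8 + sqrt(24))/2 ≈ 6.4495. (Cross-check: r(A) ≤ ||A||_2 ≈ 7.6344; equality holds whenever A is normal, though it can also hold for some non-normal A.)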